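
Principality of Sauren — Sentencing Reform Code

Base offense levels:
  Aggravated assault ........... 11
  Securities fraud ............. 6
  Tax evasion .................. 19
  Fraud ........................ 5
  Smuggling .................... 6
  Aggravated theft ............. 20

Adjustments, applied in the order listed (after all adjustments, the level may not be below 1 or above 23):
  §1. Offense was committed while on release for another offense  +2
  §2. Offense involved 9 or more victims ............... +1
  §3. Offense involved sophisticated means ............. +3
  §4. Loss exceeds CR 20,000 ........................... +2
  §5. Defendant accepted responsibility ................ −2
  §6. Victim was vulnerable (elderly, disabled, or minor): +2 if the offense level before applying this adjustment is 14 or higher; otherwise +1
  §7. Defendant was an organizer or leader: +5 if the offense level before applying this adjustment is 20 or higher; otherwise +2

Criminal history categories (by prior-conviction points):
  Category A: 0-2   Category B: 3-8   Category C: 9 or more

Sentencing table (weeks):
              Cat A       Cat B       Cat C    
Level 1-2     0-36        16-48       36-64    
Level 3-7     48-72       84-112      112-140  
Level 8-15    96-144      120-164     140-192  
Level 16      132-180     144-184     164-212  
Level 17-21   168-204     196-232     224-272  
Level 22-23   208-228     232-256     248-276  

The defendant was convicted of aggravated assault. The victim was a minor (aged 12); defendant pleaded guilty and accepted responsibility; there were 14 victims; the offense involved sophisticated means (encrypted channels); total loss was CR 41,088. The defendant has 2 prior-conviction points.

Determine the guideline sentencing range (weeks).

Base offense level for aggravated assault: 11.
§1 does not apply.
§2 applies: 11 + 1 = 12.
§3 applies: 12 + 3 = 15.
§4 applies: 15 + 2 = 17.
§5 applies: 17 − 2 = 15.
§6 applies (level before this adjustment is 15 ≥ 14, so +2): 15 + 2 = 17.
Final offense level: 17.
Criminal history: 2 prior points → Category A (0-2).
Level 17 falls in the 17-21 band.
Grid: Level 17-21 × Category A = 168-204 weeks.

168-204 weeks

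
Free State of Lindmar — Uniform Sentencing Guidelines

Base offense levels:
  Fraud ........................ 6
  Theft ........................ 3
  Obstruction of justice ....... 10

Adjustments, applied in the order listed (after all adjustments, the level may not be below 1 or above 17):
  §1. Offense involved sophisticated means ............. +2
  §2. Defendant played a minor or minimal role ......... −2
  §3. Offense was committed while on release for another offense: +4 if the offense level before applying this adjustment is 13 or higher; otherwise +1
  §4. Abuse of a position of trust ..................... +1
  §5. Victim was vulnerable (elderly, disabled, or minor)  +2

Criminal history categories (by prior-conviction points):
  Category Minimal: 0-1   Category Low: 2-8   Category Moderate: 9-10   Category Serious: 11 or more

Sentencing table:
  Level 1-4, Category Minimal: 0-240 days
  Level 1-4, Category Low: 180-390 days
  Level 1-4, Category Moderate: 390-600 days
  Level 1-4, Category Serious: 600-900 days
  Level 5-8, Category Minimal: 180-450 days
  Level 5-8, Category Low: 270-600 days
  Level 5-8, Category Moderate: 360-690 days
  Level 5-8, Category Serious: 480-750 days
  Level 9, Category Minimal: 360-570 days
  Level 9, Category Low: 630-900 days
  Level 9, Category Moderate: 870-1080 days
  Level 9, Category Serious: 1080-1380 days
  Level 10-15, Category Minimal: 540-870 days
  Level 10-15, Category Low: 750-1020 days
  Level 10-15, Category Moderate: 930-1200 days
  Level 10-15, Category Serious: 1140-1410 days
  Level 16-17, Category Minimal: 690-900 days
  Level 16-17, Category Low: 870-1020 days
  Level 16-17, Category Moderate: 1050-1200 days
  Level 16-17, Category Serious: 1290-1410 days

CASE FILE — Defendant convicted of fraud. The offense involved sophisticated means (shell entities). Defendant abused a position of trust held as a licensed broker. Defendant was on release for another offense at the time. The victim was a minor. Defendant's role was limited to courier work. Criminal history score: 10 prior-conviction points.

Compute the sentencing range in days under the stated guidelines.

Base offense level for fraud: 6.
§1 applies: 6 + 2 = 8.
§2 applies: 8 − 2 = 6.
§3 applies (level before this adjustment is 6 < 13, so +1): 6 + 1 = 7.
§4 applies: 7 + 1 = 8.
§5 applies: 8 + 2 = 10.
Final offense level: 10.
Criminal history: 10 prior points → Category Moderate (9-10).
Level 10 falls in the 10-15 band.
Grid: Level 10-15 × Category Moderate = 930-1200 days.

930-1200 days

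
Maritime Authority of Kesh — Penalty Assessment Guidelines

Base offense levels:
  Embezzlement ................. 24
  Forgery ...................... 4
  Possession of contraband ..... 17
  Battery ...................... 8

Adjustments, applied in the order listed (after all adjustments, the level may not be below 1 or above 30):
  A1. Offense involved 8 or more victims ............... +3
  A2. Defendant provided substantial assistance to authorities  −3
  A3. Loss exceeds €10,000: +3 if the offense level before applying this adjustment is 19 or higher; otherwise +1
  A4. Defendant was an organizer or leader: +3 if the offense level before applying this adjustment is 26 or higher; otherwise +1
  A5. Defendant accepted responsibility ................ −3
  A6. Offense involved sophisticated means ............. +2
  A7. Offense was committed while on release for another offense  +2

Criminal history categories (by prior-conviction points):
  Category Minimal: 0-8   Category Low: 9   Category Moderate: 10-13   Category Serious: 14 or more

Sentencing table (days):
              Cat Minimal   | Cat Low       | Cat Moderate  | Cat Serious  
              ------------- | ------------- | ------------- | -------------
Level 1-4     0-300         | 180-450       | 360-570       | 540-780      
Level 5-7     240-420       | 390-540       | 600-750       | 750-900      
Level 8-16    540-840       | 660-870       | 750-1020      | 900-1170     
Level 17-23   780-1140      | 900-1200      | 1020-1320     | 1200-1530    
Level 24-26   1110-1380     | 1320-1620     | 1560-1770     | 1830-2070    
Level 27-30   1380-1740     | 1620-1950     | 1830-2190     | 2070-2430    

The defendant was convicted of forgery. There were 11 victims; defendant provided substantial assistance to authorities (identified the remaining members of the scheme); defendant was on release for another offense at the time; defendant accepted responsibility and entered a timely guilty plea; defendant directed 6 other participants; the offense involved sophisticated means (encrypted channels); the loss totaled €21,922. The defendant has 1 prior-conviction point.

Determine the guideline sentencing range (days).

240-420 days

Base offense level for forgery: 4.
A1 applies: 4 + 3 = 7.
A2 applies: 7 − 3 = 4.
A3 applies (level before this adjustment is 4 < 19, so +1): 4 + 1 = 5.
A4 applies (level before this adjustment is 5 < 26, so +1): 5 + 1 = 6.
A5 applies: 6 − 3 = 3.
A6 applies: 3 + 2 = 5.
A7 applies: 5 + 2 = 7.
Final offense level: 7.
Criminal history: 1 prior point → Category Minimal (0-8).
Level 7 falls in the 5-7 band.
Grid: Level 5-7 × Category Minimal = 240-420 days.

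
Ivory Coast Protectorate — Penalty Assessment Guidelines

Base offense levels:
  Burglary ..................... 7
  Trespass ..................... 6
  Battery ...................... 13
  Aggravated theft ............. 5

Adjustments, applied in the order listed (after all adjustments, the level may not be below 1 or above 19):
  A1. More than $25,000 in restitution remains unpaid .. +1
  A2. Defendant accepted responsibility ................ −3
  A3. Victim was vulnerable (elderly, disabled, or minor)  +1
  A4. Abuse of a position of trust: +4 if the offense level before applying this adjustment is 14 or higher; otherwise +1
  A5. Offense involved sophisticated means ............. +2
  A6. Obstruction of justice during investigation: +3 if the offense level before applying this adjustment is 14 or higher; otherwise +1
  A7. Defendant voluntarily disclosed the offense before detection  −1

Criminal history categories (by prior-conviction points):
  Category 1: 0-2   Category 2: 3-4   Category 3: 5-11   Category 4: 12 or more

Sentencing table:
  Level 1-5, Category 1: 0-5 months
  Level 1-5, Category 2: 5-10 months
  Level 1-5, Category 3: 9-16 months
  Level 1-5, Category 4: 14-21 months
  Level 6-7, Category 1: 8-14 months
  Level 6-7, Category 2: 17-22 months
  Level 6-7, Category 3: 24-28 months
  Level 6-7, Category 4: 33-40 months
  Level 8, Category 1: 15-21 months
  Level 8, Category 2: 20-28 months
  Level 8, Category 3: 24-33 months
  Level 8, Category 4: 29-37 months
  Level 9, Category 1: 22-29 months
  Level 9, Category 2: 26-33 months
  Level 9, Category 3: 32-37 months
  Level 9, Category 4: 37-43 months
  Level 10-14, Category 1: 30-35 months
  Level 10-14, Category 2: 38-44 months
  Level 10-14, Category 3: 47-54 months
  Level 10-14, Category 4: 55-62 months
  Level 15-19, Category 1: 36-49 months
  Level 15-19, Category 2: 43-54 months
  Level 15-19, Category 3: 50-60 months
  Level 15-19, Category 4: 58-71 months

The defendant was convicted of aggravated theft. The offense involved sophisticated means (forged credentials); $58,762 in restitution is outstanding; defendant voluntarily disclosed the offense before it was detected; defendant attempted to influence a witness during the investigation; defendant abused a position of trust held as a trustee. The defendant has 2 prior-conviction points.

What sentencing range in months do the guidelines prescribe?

Base offense level for aggravated theft: 5.
A1 applies: 5 + 1 = 6.
A2 does not apply.
A3 does not apply.
A4 applies (level before this adjustment is 6 < 14, so +1): 6 + 1 = 7.
A5 applies: 7 + 2 = 9.
A6 applies (level before this adjustment is 9 < 14, so +1): 9 + 1 = 10.
A7 applies: 10 − 1 = 9.
Final offense level: 9.
Criminal history: 2 prior points → Category 1 (0-2).
Level 9 falls in the 9 band.
Grid: Level 9 × Category 1 = 22-29 months.

22-29 months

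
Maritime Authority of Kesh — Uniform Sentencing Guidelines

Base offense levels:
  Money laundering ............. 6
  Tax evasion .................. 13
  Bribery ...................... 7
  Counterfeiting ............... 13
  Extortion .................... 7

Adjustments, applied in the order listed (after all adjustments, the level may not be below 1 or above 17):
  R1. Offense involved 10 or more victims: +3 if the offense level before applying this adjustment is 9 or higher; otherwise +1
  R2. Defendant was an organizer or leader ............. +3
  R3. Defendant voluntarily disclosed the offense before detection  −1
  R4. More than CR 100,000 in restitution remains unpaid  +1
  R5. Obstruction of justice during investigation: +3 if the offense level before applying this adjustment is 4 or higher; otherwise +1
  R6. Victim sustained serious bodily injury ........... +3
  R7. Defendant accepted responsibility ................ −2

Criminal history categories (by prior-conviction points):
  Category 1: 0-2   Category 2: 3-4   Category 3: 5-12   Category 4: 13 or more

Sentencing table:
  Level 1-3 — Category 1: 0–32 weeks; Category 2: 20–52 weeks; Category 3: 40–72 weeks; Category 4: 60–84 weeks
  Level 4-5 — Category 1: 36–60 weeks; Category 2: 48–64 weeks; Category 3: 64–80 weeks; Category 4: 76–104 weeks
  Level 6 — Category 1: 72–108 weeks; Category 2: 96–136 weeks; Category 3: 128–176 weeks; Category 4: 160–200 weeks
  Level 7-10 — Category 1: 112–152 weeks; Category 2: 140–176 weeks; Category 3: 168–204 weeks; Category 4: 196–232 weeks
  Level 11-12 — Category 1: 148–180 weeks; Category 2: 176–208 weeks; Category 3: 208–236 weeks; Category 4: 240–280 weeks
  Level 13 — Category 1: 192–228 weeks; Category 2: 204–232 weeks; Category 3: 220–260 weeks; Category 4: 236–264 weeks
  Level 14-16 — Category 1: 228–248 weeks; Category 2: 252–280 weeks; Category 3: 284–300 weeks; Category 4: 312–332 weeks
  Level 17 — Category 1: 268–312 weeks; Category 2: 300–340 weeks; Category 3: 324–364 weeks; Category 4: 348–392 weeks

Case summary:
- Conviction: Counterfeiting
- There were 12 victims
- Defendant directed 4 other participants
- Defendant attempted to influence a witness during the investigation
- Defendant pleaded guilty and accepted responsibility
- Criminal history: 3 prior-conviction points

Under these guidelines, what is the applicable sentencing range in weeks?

Base offense level for counterfeiting: 13.
R1 applies (level before this adjustment is 13 ≥ 9, so +3): 13 + 3 = 16.
R2 applies: 16 + 3 = 19.
R3 does not apply.
R5 applies (level before this adjustment is 19 ≥ 4, so +3): 19 + 3 = 22.
R7 applies: 22 − 2 = 20.
Level 20 exceeds the maximum of 17; capped at 17.
Final offense level: 17.
Criminal history: 3 prior points → Category 2 (3-4).
Level 17 falls in the 17 band.
Grid: Level 17 × Category 2 = 300-340 weeks.

300-340 weeks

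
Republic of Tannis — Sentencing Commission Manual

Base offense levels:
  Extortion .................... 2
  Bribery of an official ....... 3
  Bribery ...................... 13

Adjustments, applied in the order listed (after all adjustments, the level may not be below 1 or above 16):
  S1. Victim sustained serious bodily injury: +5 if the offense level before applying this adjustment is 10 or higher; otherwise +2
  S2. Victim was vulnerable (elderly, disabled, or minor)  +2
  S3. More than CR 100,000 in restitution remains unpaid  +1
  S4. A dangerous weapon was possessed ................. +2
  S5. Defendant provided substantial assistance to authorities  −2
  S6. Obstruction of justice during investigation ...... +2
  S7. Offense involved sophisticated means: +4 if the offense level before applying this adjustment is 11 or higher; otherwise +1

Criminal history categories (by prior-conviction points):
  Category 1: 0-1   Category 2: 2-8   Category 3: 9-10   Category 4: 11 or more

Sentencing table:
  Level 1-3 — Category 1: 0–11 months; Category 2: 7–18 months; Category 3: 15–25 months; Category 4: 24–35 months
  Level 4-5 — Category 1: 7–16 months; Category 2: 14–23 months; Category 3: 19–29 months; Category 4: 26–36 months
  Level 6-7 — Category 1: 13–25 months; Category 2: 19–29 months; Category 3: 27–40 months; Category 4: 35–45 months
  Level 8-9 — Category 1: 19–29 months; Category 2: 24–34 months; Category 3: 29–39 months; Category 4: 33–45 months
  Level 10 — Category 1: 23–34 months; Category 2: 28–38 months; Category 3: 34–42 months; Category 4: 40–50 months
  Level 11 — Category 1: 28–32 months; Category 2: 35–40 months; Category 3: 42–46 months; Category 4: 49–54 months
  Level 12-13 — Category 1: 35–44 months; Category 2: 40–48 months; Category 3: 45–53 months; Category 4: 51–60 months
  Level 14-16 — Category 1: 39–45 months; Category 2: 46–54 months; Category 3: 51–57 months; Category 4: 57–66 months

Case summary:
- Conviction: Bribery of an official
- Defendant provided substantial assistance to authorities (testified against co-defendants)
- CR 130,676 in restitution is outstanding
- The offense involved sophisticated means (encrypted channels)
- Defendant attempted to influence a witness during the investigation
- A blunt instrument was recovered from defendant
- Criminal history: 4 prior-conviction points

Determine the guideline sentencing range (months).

19-29 months

Base offense level for bribery of an official: 3.
S2 does not apply.
S3 applies: 3 + 1 = 4.
S4 applies: 4 + 2 = 6.
S5 applies: 6 − 2 = 4.
S6 applies: 4 + 2 = 6.
S7 applies (level before this adjustment is 6 < 11, so +1): 6 + 1 = 7.
Final offense level: 7.
Criminal history: 4 prior points → Category 2 (2-8).
Level 7 falls in the 6-7 band.
Grid: Level 6-7 × Category 2 = 19-29 months.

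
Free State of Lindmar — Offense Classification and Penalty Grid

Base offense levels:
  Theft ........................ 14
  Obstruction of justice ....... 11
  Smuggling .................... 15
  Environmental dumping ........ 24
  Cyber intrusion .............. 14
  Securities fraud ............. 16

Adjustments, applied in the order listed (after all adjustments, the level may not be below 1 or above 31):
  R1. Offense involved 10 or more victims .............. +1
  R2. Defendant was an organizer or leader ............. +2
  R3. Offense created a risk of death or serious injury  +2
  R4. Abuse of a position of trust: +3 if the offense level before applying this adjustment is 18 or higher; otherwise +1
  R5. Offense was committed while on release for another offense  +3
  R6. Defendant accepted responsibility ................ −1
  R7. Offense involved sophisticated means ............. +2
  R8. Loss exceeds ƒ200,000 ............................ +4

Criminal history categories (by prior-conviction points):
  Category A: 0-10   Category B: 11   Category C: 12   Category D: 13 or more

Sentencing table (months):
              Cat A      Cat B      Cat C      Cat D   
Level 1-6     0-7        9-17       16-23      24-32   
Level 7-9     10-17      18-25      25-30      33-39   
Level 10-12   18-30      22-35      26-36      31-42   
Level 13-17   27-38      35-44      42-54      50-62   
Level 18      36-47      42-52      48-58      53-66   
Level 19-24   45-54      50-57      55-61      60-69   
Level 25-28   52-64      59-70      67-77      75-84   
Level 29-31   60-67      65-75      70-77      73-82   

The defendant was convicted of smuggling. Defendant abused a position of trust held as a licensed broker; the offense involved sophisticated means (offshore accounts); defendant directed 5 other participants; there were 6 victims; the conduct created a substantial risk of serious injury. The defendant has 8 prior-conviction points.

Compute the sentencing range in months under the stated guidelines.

Base offense level for smuggling: 15.
R2 applies: 15 + 2 = 17.
R3 applies: 17 + 2 = 19.
R4 applies (level before this adjustment is 19 ≥ 18, so +3): 19 + 3 = 22.
R5 does not apply.
R6 does not apply.
R7 applies: 22 + 2 = 24.
Final offense level: 24.
Criminal history: 8 prior points → Category A (0-10).
Level 24 falls in the 19-24 band.
Grid: Level 19-24 × Category A = 45-54 months.

45-54 months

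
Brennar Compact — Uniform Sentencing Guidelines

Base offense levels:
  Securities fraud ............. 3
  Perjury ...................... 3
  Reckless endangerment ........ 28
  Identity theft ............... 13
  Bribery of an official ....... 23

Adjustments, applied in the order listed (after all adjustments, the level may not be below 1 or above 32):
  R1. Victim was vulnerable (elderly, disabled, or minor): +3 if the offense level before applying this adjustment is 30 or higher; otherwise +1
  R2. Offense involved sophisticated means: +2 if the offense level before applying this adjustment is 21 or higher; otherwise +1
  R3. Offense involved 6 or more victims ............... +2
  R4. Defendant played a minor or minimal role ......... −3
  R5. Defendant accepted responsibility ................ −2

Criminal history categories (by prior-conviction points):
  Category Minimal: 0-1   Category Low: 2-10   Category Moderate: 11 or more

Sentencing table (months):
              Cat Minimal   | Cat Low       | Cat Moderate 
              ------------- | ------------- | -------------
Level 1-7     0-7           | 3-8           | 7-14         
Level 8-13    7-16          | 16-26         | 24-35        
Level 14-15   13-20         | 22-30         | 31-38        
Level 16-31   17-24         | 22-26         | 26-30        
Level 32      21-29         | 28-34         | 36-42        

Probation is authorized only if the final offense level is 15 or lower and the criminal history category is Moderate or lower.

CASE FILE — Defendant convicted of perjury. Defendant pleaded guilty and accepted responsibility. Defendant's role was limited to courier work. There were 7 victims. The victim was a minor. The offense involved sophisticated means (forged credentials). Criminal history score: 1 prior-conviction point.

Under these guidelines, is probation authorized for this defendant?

Base offense level for perjury: 3.
R1 applies (level before this adjustment is 3 < 30, so +1): 3 + 1 = 4.
R2 applies (level before this adjustment is 4 < 21, so +1): 4 + 1 = 5.
R3 applies: 5 + 2 = 7.
R4 applies: 7 − 3 = 4.
R5 applies: 4 − 2 = 2.
Final offense level: 2.
Criminal history: 1 prior point → Category Minimal (0-1).
Level 2 falls in the 1-7 band.
Grid: Level 1-7 × Category Minimal = 0-7 months.
Probation check: level 2 ≤ 15 and category Minimal ≤ Moderate → eligible.

Yes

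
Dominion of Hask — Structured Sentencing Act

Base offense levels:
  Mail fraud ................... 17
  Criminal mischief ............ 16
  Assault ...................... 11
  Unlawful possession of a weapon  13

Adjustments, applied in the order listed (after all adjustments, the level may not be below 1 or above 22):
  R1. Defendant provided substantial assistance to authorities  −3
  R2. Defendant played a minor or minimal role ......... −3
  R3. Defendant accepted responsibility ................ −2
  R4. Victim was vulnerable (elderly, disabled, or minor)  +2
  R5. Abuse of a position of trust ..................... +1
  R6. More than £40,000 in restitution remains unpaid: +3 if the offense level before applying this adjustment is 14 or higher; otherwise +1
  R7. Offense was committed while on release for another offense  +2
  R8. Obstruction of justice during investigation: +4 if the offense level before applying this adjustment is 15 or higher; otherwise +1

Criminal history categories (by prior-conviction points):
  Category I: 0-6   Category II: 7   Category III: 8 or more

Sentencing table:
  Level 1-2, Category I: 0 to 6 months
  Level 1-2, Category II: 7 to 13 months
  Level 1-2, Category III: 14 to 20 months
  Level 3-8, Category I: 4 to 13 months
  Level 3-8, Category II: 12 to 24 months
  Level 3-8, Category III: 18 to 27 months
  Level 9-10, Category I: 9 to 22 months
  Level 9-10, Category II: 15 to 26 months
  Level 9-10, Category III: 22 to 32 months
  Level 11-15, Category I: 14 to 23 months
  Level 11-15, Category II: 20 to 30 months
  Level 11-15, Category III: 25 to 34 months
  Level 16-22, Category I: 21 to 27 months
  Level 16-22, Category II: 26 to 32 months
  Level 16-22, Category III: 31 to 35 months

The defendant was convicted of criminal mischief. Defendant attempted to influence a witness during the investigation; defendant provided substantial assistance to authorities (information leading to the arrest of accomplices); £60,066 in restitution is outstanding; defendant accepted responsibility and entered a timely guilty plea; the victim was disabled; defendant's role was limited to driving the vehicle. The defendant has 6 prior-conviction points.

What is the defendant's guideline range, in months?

Base offense level for criminal mischief: 16.
R1 applies: 16 − 3 = 13.
R2 applies: 13 − 3 = 10.
R3 applies: 10 − 2 = 8.
R4 applies: 8 + 2 = 10.
R5 does not apply.
R6 applies (level before this adjustment is 10 < 14, so +1): 10 + 1 = 11.
R8 applies (level before this adjustment is 11 < 15, so +1): 11 + 1 = 12.
Final offense level: 12.
Criminal history: 6 prior points → Category I (0-6).
Level 12 falls in the 11-15 band.
Grid: Level 11-15 × Category I = 14-23 months.

14-23 months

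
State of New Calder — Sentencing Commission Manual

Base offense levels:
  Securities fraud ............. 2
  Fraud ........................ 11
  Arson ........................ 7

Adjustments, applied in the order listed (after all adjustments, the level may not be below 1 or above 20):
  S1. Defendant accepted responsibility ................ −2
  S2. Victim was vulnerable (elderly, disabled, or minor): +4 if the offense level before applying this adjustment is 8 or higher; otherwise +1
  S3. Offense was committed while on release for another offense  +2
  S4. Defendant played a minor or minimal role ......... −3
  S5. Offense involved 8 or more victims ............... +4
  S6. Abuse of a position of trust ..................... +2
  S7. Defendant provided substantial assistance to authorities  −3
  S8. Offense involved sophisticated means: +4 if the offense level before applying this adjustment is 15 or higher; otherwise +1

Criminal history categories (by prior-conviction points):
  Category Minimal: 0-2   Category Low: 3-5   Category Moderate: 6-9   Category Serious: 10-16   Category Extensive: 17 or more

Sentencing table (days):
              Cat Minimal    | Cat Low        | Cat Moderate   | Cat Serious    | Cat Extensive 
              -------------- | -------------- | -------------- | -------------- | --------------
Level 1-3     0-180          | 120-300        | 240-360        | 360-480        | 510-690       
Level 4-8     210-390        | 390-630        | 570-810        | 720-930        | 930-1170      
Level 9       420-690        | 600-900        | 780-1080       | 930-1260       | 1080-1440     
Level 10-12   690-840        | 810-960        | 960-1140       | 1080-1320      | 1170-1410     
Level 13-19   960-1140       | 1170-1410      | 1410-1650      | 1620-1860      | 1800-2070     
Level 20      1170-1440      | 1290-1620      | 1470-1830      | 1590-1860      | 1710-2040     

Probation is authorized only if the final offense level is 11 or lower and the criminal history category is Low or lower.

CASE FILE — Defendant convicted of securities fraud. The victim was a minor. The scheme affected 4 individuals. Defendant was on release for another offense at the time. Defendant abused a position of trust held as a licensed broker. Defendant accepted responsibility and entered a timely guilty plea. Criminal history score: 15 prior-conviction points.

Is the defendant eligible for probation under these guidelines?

Base offense level for securities fraud: 2.
S1 applies: 2 − 2 = 0.
S2 applies (level before this adjustment is 0 < 8, so +1): 0 + 1 = 1.
S3 applies: 1 + 2 = 3.
S4 does not apply.
S5 does not apply.
S6 applies: 3 + 2 = 5.
Final offense level: 5.
Criminal history: 15 prior points → Category Serious (10-16).
Level 5 falls in the 4-8 band.
Grid: Level 4-8 × Category Serious = 720-930 days.
Probation check: level 5 ≤ 11 and category Serious > Low → not eligible.

No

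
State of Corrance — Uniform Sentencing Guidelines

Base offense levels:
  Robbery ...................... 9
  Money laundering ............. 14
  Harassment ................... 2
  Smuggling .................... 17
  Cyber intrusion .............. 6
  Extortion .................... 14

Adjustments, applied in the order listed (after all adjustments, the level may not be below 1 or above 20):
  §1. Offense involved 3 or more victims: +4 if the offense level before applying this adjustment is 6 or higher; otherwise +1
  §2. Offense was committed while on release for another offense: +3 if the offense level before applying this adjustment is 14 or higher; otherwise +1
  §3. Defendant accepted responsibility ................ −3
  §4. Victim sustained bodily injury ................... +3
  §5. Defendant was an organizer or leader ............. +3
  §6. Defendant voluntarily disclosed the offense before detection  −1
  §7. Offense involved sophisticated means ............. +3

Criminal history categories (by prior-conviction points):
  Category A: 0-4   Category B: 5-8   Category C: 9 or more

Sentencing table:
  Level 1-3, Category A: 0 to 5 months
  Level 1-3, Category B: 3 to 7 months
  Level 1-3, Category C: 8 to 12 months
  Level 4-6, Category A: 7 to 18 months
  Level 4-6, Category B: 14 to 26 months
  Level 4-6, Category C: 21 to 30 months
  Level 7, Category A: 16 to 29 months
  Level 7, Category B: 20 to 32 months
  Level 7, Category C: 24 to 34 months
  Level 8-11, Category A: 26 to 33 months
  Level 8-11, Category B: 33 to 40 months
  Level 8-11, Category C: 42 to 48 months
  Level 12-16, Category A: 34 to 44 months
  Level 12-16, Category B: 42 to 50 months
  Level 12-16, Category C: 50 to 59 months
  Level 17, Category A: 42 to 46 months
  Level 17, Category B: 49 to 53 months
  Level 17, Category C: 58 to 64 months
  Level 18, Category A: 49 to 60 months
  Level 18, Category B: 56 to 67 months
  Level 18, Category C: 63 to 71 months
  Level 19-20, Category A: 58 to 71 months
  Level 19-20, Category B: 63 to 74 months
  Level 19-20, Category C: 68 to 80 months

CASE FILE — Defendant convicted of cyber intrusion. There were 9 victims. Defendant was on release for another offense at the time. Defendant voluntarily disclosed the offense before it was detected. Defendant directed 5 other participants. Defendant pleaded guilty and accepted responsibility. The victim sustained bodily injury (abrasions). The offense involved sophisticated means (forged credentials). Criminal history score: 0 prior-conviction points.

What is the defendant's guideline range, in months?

Base offense level for cyber intrusion: 6.
§1 applies (level before this adjustment is 6 ≥ 6, so +4): 6 + 4 = 10.
§2 applies (level before this adjustment is 10 < 14, so +1): 10 + 1 = 11.
§3 applies: 11 − 3 = 8.
§4 applies: 8 + 3 = 11.
§5 applies: 11 + 3 = 14.
§6 applies: 14 − 1 = 13.
§7 applies: 13 + 3 = 16.
Final offense level: 16.
Criminal history: 0 prior points → Category A (0-4).
Level 16 falls in the 12-16 band.
Grid: Level 12-16 × Category A = 34-44 months.

34-44 months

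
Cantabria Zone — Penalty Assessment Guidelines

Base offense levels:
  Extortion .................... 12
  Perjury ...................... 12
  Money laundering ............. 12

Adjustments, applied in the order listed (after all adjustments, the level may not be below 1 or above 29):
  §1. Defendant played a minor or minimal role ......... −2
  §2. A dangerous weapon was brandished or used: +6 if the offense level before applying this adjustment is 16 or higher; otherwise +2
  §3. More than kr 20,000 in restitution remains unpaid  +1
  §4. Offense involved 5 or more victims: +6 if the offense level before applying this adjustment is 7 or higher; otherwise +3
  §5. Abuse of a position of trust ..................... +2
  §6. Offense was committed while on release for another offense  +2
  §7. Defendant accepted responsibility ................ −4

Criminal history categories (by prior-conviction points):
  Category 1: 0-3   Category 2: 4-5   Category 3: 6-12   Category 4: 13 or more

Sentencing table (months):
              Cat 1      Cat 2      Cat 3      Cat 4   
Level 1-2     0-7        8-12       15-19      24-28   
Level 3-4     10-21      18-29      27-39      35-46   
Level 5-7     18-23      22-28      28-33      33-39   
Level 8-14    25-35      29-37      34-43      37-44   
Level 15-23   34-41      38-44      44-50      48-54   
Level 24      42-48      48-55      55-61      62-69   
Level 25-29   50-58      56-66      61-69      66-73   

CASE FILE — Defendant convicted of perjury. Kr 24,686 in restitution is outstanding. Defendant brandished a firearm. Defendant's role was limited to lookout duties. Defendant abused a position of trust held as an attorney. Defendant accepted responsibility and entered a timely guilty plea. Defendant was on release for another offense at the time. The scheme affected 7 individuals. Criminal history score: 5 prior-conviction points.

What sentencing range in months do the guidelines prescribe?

38-44 months

Base offense level for perjury: 12.
§1 applies: 12 − 2 = 10.
§2 applies (level before this adjustment is 10 < 16, so +2): 10 + 2 = 12.
§3 applies: 12 + 1 = 13.
§4 applies (level before this adjustment is 13 ≥ 7, so +6): 13 + 6 = 19.
§5 applies: 19 + 2 = 21.
§6 applies: 21 + 2 = 23.
§7 applies: 23 − 4 = 19.
Final offense level: 19.
Criminal history: 5 prior points → Category 2 (4-5).
Level 19 falls in the 15-23 band.
Grid: Level 15-23 × Category 2 = 38-44 months.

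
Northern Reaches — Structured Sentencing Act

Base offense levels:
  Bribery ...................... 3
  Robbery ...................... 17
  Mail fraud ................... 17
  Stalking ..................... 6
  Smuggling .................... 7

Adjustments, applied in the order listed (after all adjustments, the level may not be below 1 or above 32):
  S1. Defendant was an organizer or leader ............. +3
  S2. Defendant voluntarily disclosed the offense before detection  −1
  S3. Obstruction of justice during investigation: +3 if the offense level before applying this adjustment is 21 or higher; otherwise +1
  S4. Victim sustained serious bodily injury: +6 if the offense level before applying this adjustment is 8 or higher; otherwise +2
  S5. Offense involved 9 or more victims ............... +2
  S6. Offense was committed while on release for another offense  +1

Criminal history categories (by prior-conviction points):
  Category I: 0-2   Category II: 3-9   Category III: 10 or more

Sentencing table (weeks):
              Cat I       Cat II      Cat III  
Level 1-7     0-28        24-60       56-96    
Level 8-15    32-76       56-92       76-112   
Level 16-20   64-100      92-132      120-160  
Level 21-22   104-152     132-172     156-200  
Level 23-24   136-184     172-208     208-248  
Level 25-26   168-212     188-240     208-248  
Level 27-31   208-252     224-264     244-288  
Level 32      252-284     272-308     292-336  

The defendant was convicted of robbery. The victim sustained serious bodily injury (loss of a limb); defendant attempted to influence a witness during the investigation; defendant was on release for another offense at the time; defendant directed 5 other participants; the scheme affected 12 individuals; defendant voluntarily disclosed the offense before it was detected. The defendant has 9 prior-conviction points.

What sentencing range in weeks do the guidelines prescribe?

224-264 weeks

Base offense level for robbery: 17.
S1 applies: 17 + 3 = 20.
S2 applies: 20 − 1 = 19.
S3 applies (level before this adjustment is 19 < 21, so +1): 19 + 1 = 20.
S4 applies (level before this adjustment is 20 ≥ 8, so +6): 20 + 6 = 26.
S5 applies: 26 + 2 = 28.
S6 applies: 28 + 1 = 29.
Final offense level: 29.
Criminal history: 9 prior points → Category II (3-9).
Level 29 falls in the 27-31 band.
Grid: Level 27-31 × Category II = 224-264 weeks.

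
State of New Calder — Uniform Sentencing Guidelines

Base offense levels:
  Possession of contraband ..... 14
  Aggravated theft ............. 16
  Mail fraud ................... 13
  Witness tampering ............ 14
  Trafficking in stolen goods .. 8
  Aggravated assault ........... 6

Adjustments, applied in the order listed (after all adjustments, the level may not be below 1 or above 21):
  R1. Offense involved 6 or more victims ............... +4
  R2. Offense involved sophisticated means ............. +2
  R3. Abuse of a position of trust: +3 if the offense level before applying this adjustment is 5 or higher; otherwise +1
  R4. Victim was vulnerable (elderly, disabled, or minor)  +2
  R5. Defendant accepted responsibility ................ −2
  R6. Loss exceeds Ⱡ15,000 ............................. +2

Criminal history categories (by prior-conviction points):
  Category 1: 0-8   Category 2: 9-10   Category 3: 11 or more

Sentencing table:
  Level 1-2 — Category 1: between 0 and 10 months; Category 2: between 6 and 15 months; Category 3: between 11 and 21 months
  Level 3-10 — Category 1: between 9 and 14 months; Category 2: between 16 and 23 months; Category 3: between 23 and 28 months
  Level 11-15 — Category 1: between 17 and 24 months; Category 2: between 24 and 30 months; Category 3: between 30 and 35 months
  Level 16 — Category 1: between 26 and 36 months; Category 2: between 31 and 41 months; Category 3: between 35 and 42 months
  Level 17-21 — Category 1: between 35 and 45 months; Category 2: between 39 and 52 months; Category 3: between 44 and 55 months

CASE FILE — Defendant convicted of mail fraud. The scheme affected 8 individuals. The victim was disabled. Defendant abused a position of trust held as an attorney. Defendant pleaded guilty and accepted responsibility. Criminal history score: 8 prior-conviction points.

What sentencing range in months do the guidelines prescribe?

35-45 months

Base offense level for mail fraud: 13.
R1 applies: 13 + 4 = 17.
R3 applies (level before this adjustment is 17 ≥ 5, so +3): 17 + 3 = 20.
R4 applies: 20 + 2 = 22.
R5 applies: 22 − 2 = 20.
Final offense level: 20.
Criminal history: 8 prior points → Category 1 (0-8).
Level 20 falls in the 17-21 band.
Grid: Level 17-21 × Category 1 = 35-45 months.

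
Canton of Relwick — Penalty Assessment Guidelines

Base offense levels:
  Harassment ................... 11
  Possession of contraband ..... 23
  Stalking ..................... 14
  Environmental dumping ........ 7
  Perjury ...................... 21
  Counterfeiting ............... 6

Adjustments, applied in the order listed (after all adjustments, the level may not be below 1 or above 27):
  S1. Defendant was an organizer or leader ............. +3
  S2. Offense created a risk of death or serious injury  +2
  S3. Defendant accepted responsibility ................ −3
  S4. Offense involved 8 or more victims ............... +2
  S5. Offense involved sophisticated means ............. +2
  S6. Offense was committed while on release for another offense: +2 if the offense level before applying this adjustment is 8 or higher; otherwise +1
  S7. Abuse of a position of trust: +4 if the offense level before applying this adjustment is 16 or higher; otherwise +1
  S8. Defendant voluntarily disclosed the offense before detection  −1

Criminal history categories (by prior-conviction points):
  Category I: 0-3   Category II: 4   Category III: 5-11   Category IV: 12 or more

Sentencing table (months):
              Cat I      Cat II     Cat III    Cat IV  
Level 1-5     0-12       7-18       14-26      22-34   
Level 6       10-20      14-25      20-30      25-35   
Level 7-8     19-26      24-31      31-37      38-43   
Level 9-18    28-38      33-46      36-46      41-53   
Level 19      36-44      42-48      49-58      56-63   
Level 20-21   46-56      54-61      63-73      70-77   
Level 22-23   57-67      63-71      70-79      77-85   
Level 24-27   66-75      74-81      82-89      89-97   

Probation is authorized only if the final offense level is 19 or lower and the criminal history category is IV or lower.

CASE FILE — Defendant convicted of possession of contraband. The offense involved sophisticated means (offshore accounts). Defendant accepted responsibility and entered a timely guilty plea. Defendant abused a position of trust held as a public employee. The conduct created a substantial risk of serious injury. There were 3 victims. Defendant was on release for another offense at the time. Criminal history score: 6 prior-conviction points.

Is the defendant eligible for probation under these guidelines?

Base offense level for possession of contraband: 23.
S1 does not apply.
S2 applies: 23 + 2 = 25.
S3 applies: 25 − 3 = 22.
S4 does not apply.
S5 applies: 22 + 2 = 24.
S6 applies (level before this adjustment is 24 ≥ 8, so +2): 24 + 2 = 26.
S7 applies (level before this adjustment is 26 ≥ 16, so +4): 26 + 4 = 30.
Level 30 exceeds the maximum of 27; capped at 27.
Final offense level: 27.
Criminal history: 6 prior points → Category III (5-11).
Level 27 falls in the 24-27 band.
Grid: Level 24-27 × Category III = 82-89 months.
Probation check: level 27 > 19 and category III ≤ IV → not eligible.

No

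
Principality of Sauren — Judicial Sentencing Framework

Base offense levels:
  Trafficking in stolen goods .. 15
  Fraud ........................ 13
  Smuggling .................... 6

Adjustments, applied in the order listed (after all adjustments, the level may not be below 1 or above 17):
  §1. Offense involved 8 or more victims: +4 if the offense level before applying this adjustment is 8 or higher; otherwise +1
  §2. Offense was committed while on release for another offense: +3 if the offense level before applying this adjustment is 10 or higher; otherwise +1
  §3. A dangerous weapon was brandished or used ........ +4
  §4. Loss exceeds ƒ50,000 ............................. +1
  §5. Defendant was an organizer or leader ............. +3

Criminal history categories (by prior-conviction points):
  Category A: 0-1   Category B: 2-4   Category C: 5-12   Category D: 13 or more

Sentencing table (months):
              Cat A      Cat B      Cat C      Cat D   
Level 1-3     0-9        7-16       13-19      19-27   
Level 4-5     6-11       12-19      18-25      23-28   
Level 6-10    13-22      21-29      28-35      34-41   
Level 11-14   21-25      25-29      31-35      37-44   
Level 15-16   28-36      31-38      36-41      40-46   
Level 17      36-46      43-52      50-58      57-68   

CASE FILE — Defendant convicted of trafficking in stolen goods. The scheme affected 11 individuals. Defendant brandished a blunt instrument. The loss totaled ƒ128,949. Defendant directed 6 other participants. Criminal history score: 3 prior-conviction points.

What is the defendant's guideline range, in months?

Base offense level for trafficking in stolen goods: 15.
§1 applies (level before this adjustment is 15 ≥ 8, so +4): 15 + 4 = 19.
§2 does not apply.
§3 applies: 19 + 4 = 23.
§4 applies: 23 + 1 = 24.
§5 applies: 24 + 3 = 27.
Level 27 exceeds the maximum of 17; capped at 17.
Final offense level: 17.
Criminal history: 3 prior points → Category B (2-4).
Level 17 falls in the 17 band.
Grid: Level 17 × Category B = 43-52 months.

43-52 months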